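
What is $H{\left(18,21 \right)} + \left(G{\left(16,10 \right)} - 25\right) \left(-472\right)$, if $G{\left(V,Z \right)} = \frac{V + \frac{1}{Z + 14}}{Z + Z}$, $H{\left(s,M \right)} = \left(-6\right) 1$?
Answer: $\frac{136985}{12} \approx 11415.0$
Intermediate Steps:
$H{\left(s,M \right)} = -6$
$G{\left(V,Z \right)} = \frac{V + \frac{1}{14 + Z}}{2 Z}$
$H{\left(18,21 \right)} + \left(G{\left(16,10 \right)} - 25\right) \left(-472\right) = -6 + \left(\frac{1 + 14 \cdot 16 + 16 \cdot 10}{2 \cdot 10 \left(14 + 10\right)} - 25\right) \left(-472\right) = -6 + \left(\frac{1}{2} \cdot \frac{1}{10} \cdot \frac{1}{24} \left(1 + 224 + 160\right) - 25\right) \left(-472\right) = -6 + \left(\frac{1}{2} \cdot \frac{1}{10} \cdot \frac{1}{24} \cdot 385 - 25\right) \left(-472\right) = -6 + \left(\frac{77}{96} - 25\right) \left(-472\right) = -6 - - \frac{137057}{12} = -6 + \frac{137057}{12} = \frac{136985}{12}$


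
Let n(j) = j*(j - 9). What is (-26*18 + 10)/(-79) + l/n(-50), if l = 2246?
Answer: 764267/116525 ≈ 6.5588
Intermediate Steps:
n(j) = j*(-9 + j)
(-26*18 + 10)/(-79) + l/n(-50) = (-26*18 + 10)/(-79) + 2246/((-50*(-9 - 50))) = (-468 + 10)*(-1/79) + 2246/((-50*(-59))) = -458*(-1/79) + 2246/2950 = 458/79 + 2246*(1/2950) = 458/79 + 1123/1475 = 764267/116525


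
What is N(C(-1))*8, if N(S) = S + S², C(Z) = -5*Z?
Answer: 240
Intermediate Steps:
N(C(-1))*8 = ((-5*(-1))*(1 - 5*(-1)))*8 = (5*(1 + 5))*8 = (5*6)*8 = 30*8 = 240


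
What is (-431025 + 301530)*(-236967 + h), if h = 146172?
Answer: 11757498525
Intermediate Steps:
(-431025 + 301530)*(-236967 + h) = (-431025 + 301530)*(-236967 + 146172) = -129495*(-90795) = 11757498525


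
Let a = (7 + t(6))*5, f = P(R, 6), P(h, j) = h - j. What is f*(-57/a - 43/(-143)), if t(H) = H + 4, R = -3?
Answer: 40464/12155 ≈ 3.3290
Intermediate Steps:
t(H) = 4 + H
f = -9 (f = -3 - 1*6 = -3 - 6 = -9)
a = 85 (a = (7 + (4 + 6))*5 = (7 + 10)*5 = 17*5 = 85)
f*(-57/a - 43/(-143)) = -9*(-57/85 - 43/(-143)) = -9*(-57*1/85 - 43*(-1/143)) = -9*(-57/85 + 43/143) = -9*(-4496/12155) = 40464/12155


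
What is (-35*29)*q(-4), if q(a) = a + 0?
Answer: 4060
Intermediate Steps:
q(a) = a
(-35*29)*q(-4) = -35*29*(-4) = -1015*(-4) = 4060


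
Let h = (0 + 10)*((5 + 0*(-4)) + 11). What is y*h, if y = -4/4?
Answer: -160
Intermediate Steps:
h = 160 (h = 10*((5 + 0) + 11) = 10*(5 + 11) = 10*16 = 160)
y = -1 (y = -4*¼ = -1)
y*h = -1*160 = -160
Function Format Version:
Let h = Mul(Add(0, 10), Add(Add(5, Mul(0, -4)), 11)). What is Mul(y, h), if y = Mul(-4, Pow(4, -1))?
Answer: -160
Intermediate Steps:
h = 160 (h = Mul(10, Add(Add(5, 0), 11)) = Mul(10, Add(5, 11)) = Mul(10, 16) = 160)
y = -1 (y = Mul(-4, Rational(1, 4)) = -1)
Mul(y, h) = Mul(-1, 160) = -160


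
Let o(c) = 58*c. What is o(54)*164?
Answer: 513648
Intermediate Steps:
o(54)*164 = (58*54)*164 = 3132*164 = 513648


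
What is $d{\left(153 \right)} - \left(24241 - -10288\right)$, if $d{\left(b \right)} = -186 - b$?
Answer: $-34868$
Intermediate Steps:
$d{\left(153 \right)} - \left(24241 - -10288\right) = \left(-186 - 153\right) - \left(24241 - -10288\right) = \left(-186 - 153\right) - \left(24241 + 10288\right) = -339 - 34529 = -34868$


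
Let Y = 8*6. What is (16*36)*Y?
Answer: 27648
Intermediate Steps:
Y = 48
(16*36)*Y = (16*36)*48 = 576*48 = 27648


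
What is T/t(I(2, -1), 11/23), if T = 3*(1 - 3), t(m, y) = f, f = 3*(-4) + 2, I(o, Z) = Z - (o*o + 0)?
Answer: ⅗ ≈ 0.60000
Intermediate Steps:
I(o, Z) = Z - o² (I(o, Z) = Z - (o² + 0) = Z - o²)
f = -10 (f = -12 + 2 = -10)
t(m, y) = -10
T = -6 (T = 3*(-2) = -6)
T/t(I(2, -1), 11/23) = -6/(-10) = -6*(-⅒) = ⅗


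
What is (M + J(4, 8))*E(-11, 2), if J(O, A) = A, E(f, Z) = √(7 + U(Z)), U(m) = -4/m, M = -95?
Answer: -87*√5 ≈ -194.54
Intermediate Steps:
E(f, Z) = √(7 - 4/Z)
(M + J(4, 8))*E(-11, 2) = (-95 + 8)*√(7 - 4/2) = -87*√(7 - 4*½) = -87*√(7 - 2) = -87*√5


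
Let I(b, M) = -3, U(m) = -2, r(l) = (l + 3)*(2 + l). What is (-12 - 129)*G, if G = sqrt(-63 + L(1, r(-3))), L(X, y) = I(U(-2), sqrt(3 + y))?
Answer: -141*I*sqrt(66) ≈ -1145.5*I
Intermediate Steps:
r(l) = (2 + l)*(3 + l) (r(l) = (3 + l)*(2 + l) = (2 + l)*(3 + l))
L(X, y) = -3
G = I*sqrt(66) (G = sqrt(-63 - 3) = sqrt(-66) = I*sqrt(66) ≈ 8.124*I)
(-12 - 129)*G = (-12 - 129)*(I*sqrt(66)) = -141*I*sqrt(66)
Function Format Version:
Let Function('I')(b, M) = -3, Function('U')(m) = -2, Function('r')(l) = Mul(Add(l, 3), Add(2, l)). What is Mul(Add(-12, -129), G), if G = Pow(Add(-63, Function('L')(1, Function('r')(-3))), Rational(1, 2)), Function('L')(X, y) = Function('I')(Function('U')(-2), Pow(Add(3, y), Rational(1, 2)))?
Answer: Mul(-141, I, Pow(66, Rational(1, 2))) ≈ Mul(-1145.5, I)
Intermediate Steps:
Function('r')(l) = Mul(Add(2, l), Add(3, l)) (Function('r')(l) = Mul(Add(3, l), Add(2, l)) = Mul(Add(2, l), Add(3, l)))
Function('L')(X, y) = -3
G = Mul(I, Pow(66, Rational(1, 2))) (G = Pow(Add(-63, -3), Rational(1, 2)) = Pow(-66, Rational(1, 2)) = Mul(I, Pow(66, Rational(1, 2))) ≈ Mul(8.1240, I))
Mul(Add(-12, -129), G) = Mul(Add(-12, -129), Mul(I, Pow(66, Rational(1, 2)))) = Mul(-141, Mul(I, Pow(66, Rational(1, 2)))) = Mul(-141, I, Pow(66, Rational(1, 2)))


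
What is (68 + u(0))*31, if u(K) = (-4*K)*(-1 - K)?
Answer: 2108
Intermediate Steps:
u(K) = -4*K*(-1 - K)
(68 + u(0))*31 = (68 + 4*0*(1 + 0))*31 = (68 + 4*0*1)*31 = (68 + 0)*31 = 68*31 = 2108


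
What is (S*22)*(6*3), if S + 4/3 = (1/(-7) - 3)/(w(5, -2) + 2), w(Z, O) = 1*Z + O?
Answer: -27192/35 ≈ -776.91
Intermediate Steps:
w(Z, O) = O + Z (w(Z, O) = Z + O = O + Z)
S = -206/105 (S = -4/3 + (1/(-7) - 3)/((-2 + 5) + 2) = -4/3 + (1*(-⅐) - 3)/(3 + 2) = -4/3 + (-⅐ - 3)/5 = -4/3 - 22/7*⅕ = -4/3 - 22/35 = -206/105 ≈ -1.9619)
(S*22)*(6*3) = (-206/105*22)*(6*3) = -4532/105*18 = -27192/35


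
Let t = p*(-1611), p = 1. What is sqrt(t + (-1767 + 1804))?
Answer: I*sqrt(1574) ≈ 39.674*I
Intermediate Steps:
t = -1611 (t = 1*(-1611) = -1611)
sqrt(t + (-1767 + 1804)) = sqrt(-1611 + (-1767 + 1804)) = sqrt(-1611 + 37) = sqrt(-1574) = I*sqrt(1574)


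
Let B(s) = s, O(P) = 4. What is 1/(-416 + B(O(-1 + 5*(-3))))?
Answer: -1/412 ≈ -0.0024272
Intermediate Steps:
1/(-416 + B(O(-1 + 5*(-3)))) = 1/(-416 + 4) = 1/(-412) = -1/412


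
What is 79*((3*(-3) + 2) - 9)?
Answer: -1264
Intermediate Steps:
79*((3*(-3) + 2) - 9) = 79*((-9 + 2) - 9) = 79*(-7 - 9) = 79*(-16) = -1264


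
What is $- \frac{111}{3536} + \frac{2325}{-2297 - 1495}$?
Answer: $- \frac{45011}{69836} \approx -0.64452$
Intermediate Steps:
$- \frac{111}{3536} + \frac{2325}{-2297 - 1495} = \left(-111\right) \frac{1}{3536} + \frac{2325}{-2297 - 1495} = - \frac{111}{3536} + \frac{2325}{-3792} = - \frac{111}{3536} + 2325 \left(- \frac{1}{3792}\right) = - \frac{111}{3536} - \frac{775}{1264} = - \frac{45011}{69836}$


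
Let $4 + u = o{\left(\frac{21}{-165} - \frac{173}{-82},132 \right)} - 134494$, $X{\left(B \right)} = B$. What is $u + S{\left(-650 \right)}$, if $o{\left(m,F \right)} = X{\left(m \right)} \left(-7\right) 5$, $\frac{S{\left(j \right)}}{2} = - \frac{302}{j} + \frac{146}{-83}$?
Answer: $- \frac{3274282636693}{24331450} \approx -1.3457 \cdot 10^{5}$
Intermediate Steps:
$S{\left(j \right)} = - \frac{292}{83} - \frac{604}{j}$ ($S{\left(j \right)} = 2 \left(- \frac{302}{j} + \frac{146}{-83}\right) = 2 \left(- \frac{302}{j} + 146 \left(- \frac{1}{83}\right)\right) = 2 \left(- \frac{302}{j} - \frac{146}{83}\right) = 2 \left(- \frac{146}{83} - \frac{302}{j}\right) = - \frac{292}{83} - \frac{604}{j}$)
$o{\left(m,F \right)} = - 35 m$ ($o{\left(m,F \right)} = m \left(-7\right) 5 = - 7 m 5 = - 35 m$)
$u = - \frac{121379783}{902}$ ($u = -4 - \left(134494 + 35 \left(\frac{21}{-165} - \frac{173}{-82}\right)\right) = -4 - \left(134494 + 35 \left(21 \left(- \frac{1}{165}\right) - - \frac{173}{82}\right)\right) = -4 - \left(134494 + 35 \left(- \frac{7}{55} + \frac{173}{82}\right)\right) = -4 - \frac{121376175}{902} = - \frac{121379783}{902} \approx -1.3457 \cdot 10^{5}$)
$u + S{\left(-650 \right)} = - \frac{121379783}{902} - \left(\frac{292}{83} + \frac{604}{-650}\right) = - \frac{121379783}{902} - \frac{69834}{26975} = - \frac{3274282636693}{24331450}$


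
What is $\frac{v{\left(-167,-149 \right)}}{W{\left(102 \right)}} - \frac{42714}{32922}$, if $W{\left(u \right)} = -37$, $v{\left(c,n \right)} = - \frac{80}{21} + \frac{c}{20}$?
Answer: $- \frac{27535717}{28422660} \approx -0.96879$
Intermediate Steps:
$v{\left(c,n \right)} = - \frac{80}{21} + \frac{c}{20}$ ($v{\left(c,n \right)} = \left(-80\right) \frac{1}{21} + c \frac{1}{20} = - \frac{80}{21} + \frac{c}{20}$)
$\frac{v{\left(-167,-149 \right)}}{W{\left(102 \right)}} - \frac{42714}{32922} = \frac{- \frac{80}{21} + \frac{1}{20} \left(-167\right)}{-37} - \frac{42714}{32922} = \left(- \frac{80}{21} - \frac{167}{20}\right) \left(- \frac{1}{37}\right) - \frac{2373}{1829} = \left(- \frac{5107}{420}\right) \left(- \frac{1}{37}\right) - \frac{2373}{1829} = \frac{5107}{15540} - \frac{2373}{1829} = - \frac{27535717}{28422660}$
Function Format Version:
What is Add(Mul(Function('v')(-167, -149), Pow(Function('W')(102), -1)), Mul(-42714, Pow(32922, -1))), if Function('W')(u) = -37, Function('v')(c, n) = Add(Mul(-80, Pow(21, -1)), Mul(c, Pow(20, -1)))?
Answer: Rational(-27535717, 28422660) ≈ -0.96879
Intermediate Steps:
Function('v')(c, n) = Add(Rational(-80, 21), Mul(Rational(1, 20), c)) (Function('v')(c, n) = Add(Mul(-80, Rational(1, 21)), Mul(c, Rational(1, 20))) = Add(Rational(-80, 21), Mul(Rational(1, 20), c)))
Add(Mul(Function('v')(-167, -149), Pow(Function('W')(102), -1)), Mul(-42714, Pow(32922, -1))) = Add(Mul(Add(Rational(-80, 21), Mul(Rational(1, 20), -167)), Pow(-37, -1)), Mul(-42714, Pow(32922, -1))) = Add(Mul(Add(Rational(-80, 21), Rational(-167, 20)), Rational(-1, 37)), Mul(-42714, Rational(1, 32922))) = Add(Mul(Rational(-5107, 420), Rational(-1, 37)), Rational(-2373, 1829)) = Add(Rational(5107, 15540), Rational(-2373, 1829)) = Rational(-27535717, 28422660)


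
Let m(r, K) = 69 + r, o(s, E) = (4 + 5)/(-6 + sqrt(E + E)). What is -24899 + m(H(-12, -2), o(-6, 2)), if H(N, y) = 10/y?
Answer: -24835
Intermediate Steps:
o(s, E) = 9/(-6 + sqrt(2)*sqrt(E)) (o(s, E) = 9/(-6 + sqrt(2*E)) = 9/(-6 + sqrt(2)*sqrt(E)))
-24899 + m(H(-12, -2), o(-6, 2)) = -24899 + (69 + 10/(-2)) = -24899 + (69 + 10*(-1/2)) = -24899 + (69 - 5) = -24899 + 64 = -24835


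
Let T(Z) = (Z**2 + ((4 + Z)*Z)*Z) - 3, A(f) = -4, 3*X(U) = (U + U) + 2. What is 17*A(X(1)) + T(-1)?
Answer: -67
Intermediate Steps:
X(U) = 2/3 + 2*U/3 (X(U) = ((U + U) + 2)/3 = (2*U + 2)/3 = (2 + 2*U)/3 = 2/3 + 2*U/3)
T(Z) = -3 + Z**2 + Z**2*(4 + Z) (T(Z) = (Z**2 + (Z*(4 + Z))*Z) - 3 = (Z**2 + Z**2*(4 + Z)) - 3 = -3 + Z**2 + Z**2*(4 + Z))
17*A(X(1)) + T(-1) = 17*(-4) + (-3 + (-1)**3 + 5*(-1)**2) = -68 + (-3 - 1 + 5*1) = -68 + (-3 - 1 + 5) = -68 + 1 = -67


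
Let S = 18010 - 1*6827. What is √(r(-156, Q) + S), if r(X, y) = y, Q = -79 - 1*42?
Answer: √11062 ≈ 105.18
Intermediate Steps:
Q = -121 (Q = -79 - 42 = -121)
S = 11183 (S = 18010 - 6827 = 11183)
√(r(-156, Q) + S) = √(-121 + 11183) = √11062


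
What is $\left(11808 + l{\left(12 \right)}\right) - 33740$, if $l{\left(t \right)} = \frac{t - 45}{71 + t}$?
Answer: $- \frac{1820389}{83} \approx -21932.0$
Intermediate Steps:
$l{\left(t \right)} = \frac{-45 + t}{71 + t}$
$\left(11808 + l{\left(12 \right)}\right) - 33740 = \left(11808 + \frac{-45 + 12}{71 + 12}\right) - 33740 = \left(11808 + \frac{1}{83} \left(-33\right)\right) - 33740 = \left(11808 - \frac{33}{83}\right) - 33740 = \frac{980031}{83} - 33740 = - \frac{1820389}{83}$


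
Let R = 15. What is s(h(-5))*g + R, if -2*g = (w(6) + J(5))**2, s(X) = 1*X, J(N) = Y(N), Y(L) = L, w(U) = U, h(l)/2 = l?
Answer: 620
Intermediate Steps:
h(l) = 2*l
J(N) = N
s(X) = X
g = -121/2 (g = -(6 + 5)**2/2 = -1/2*11**2 = -1/2*121 = -121/2 ≈ -60.500)
s(h(-5))*g + R = (2*(-5))*(-121/2) + 15 = -10*(-121/2) + 15 = 605 + 15 = 620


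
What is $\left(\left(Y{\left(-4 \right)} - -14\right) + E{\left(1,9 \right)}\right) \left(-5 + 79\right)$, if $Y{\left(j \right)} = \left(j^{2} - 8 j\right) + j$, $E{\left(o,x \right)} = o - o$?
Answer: $4292$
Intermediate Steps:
$E{\left(o,x \right)} = 0$
$Y{\left(j \right)} = j^{2} - 7 j$
$\left(\left(Y{\left(-4 \right)} - -14\right) + E{\left(1,9 \right)}\right) \left(-5 + 79\right) = \left(\left(- 4 \left(-7 - 4\right) - -14\right) + 0\right) \left(-5 + 79\right) = \left(\left(\left(-4\right) \left(-11\right) + 14\right) + 0\right) 74 = \left(\left(44 + 14\right) + 0\right) 74 = \left(58 + 0\right) 74 = 58 \cdot 74 = 4292$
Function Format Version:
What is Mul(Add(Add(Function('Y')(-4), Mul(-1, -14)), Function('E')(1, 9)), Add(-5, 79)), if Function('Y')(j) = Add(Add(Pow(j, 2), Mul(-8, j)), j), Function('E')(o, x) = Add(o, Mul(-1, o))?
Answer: 4292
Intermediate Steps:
Function('E')(o, x) = 0
Function('Y')(j) = Add(Pow(j, 2), Mul(-7, j))
Mul(Add(Add(Function('Y')(-4), Mul(-1, -14)), Function('E')(1, 9)), Add(-5, 79)) = Mul(Add(Add(Mul(-4, Add(-7, -4)), Mul(-1, -14)), 0), Add(-5, 79)) = Mul(Add(Add(Mul(-4, -11), 14), 0), 74) = Mul(Add(Add(44, 14), 0), 74) = Mul(Add(58, 0), 74) = Mul(58, 74) = 4292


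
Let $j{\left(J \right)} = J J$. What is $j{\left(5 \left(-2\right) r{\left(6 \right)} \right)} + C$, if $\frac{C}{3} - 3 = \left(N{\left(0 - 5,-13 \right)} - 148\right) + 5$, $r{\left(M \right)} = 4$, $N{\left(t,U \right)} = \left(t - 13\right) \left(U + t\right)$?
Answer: $2152$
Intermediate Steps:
$N{\left(t,U \right)} = \left(-13 + t\right) \left(U + t\right)$
$C = 552$ ($C = 9 + 3 \left(\left(\left(\left(0 - 5\right)^{2} - -169 - 13 \left(0 - 5\right) - 13 \left(0 - 5\right)\right) - 148\right) + 5\right) = 9 + 3 \left(\left(\left(\left(0 - 5\right)^{2} + 169 - 13 \left(0 - 5\right) - 13 \left(0 - 5\right)\right) - 148\right) + 5\right) = 9 + 3 \left(\left(\left(\left(-5\right)^{2} + 169 - -65 - -65\right) - 148\right) + 5\right) = 9 + 3 \left(\left(\left(25 + 169 + 65 + 65\right) - 148\right) + 5\right) = 9 + 3 \left(\left(324 - 148\right) + 5\right) = 9 + 3 \left(176 + 5\right) = 9 + 3 \cdot 181 = 9 + 543 = 552$)
$j{\left(J \right)} = J^{2}$
$j{\left(5 \left(-2\right) r{\left(6 \right)} \right)} + C = \left(5 \left(-2\right) 4\right)^{2} + 552 = \left(\left(-10\right) 4\right)^{2} + 552 = \left(-40\right)^{2} + 552 = 1600 + 552 = 2152$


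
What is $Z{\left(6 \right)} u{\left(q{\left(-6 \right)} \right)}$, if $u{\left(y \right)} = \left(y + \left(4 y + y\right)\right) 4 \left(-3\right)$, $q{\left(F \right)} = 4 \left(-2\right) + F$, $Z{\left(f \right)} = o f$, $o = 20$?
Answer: $120960$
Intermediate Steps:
$Z{\left(f \right)} = 20 f$
$q{\left(F \right)} = -8 + F$
$u{\left(y \right)} = - 72 y$ ($u{\left(y \right)} = \left(y + 5 y\right) \left(-12\right) = 6 y \left(-12\right) = - 72 y$)
$Z{\left(6 \right)} u{\left(q{\left(-6 \right)} \right)} = 20 \cdot 6 \left(- 72 \left(-8 - 6\right)\right) = 120 \left(\left(-72\right) \left(-14\right)\right) = 120 \cdot 1008 = 120960$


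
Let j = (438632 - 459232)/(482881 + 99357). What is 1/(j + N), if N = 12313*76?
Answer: 291119/272425656472 ≈ 1.0686e-6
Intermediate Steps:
N = 935788
j = -10300/291119 (j = -20600/582238 = -20600*1/582238 = -10300/291119 ≈ -0.035381)
1/(j + N) = 1/(-10300/291119 + 935788) = 1/(272425656472/291119) = 291119/272425656472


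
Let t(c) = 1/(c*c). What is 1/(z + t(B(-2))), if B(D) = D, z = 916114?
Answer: 4/3664457 ≈ 1.0916e-6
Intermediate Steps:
t(c) = c**(-2)
1/(z + t(B(-2))) = 1/(916114 + (-2)**(-2)) = 1/(916114 + 1/4) = 1/(3664457/4) = 4/3664457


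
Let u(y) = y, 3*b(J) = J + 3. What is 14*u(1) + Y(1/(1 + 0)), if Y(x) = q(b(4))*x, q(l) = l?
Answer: 49/3 ≈ 16.333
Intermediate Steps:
b(J) = 1 + J/3 (b(J) = (J + 3)/3 = (3 + J)/3 = 1 + J/3)
Y(x) = 7*x/3 (Y(x) = (1 + (⅓)*4)*x = (1 + 4/3)*x = 7*x/3)
14*u(1) + Y(1/(1 + 0)) = 14*1 + 7/(3*(1 + 0)) = 14 + (7/3)/1 = 14 + (7/3)*1 = 14 + 7/3 = 49/3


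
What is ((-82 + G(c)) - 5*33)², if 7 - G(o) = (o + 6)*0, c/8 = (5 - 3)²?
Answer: 57600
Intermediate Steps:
c = 32 (c = 8*(5 - 3)² = 8*2² = 8*4 = 32)
G(o) = 7 (G(o) = 7 - (o + 6)*0 = 7 - (6 + o)*0 = 7 - 1*0 = 7 + 0 = 7)
((-82 + G(c)) - 5*33)² = ((-82 + 7) - 5*33)² = (-75 - 165)² = (-240)² = 57600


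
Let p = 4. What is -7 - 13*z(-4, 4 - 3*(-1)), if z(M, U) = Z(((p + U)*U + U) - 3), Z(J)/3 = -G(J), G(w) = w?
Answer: 3152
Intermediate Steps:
Z(J) = -3*J (Z(J) = 3*(-J) = -3*J)
z(M, U) = 9 - 3*U - 3*U*(4 + U) (z(M, U) = -3*(((4 + U)*U + U) - 3) = -3*((U*(4 + U) + U) - 3) = -3*((U + U*(4 + U)) - 3) = -3*(-3 + U + U*(4 + U)) = 9 - 3*U - 3*U*(4 + U))
-7 - 13*z(-4, 4 - 3*(-1)) = -7 - 13*(9 - 15*(4 - 3*(-1)) - 3*(4 - 3*(-1))²) = -7 - 13*(9 - 15*(4 + 3) - 3*(4 + 3)²) = -7 - 13*(9 - 15*7 - 3*7²) = -7 - 13*(9 - 105 - 3*49) = -7 - 13*(9 - 105 - 147) = -7 - 13*(-243) = -7 + 3159 = 3152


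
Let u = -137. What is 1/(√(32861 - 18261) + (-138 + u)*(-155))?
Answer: 1705/72675041 - 2*√146/363375205 ≈ 2.3394e-5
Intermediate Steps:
1/(√(32861 - 18261) + (-138 + u)*(-155)) = 1/(√(32861 - 18261) + (-138 - 137)*(-155)) = 1/(√14600 - 275*(-155)) = 1/(10*√146 + 42625) = 1/(42625 + 10*√146)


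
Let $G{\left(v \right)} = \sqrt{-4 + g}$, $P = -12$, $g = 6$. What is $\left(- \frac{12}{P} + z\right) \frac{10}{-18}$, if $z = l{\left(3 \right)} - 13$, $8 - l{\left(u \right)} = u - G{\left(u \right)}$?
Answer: $\frac{35}{9} - \frac{5 \sqrt{2}}{9} \approx 3.1032$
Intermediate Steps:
$G{\left(v \right)} = \sqrt{2}$ ($G{\left(v \right)} = \sqrt{-4 + 6} = \sqrt{2}$)
$l{\left(u \right)} = 8 + \sqrt{2} - u$ ($l{\left(u \right)} = 8 - \left(u - \sqrt{2}\right) = 8 + \sqrt{2} - u$)
$z = -8 + \sqrt{2}$ ($z = \left(8 + \sqrt{2} - 3\right) - 13 = \left(5 + \sqrt{2}\right) - 13 = -8 + \sqrt{2} \approx -6.5858$)
$\left(- \frac{12}{P} + z\right) \frac{10}{-18} = \left(- \frac{12}{-12} - \left(8 - \sqrt{2}\right)\right) \frac{10}{-18} = \left(\left(-12\right) \left(- \frac{1}{12}\right) - \left(8 - \sqrt{2}\right)\right) 10 \left(- \frac{1}{18}\right) = \left(1 - \left(8 - \sqrt{2}\right)\right) \left(- \frac{5}{9}\right) = \left(-7 + \sqrt{2}\right) \left(- \frac{5}{9}\right) = \frac{35}{9} - \frac{5 \sqrt{2}}{9}$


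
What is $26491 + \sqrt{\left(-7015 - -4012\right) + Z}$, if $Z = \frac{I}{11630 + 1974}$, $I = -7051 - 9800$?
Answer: $26491 + \frac{i \sqrt{138997723863}}{6802} \approx 26491.0 + 54.811 i$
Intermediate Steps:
$I = -16851$ ($I = -7051 - 9800 = -16851$)
$Z = - \frac{16851}{13604}$ ($Z = - \frac{16851}{11630 + 1974} = - \frac{16851}{13604} \approx -1.2387$)
$26491 + \sqrt{\left(-7015 - -4012\right) + Z} = 26491 + \sqrt{\left(-7015 - -4012\right) - \frac{16851}{13604}} = 26491 + \sqrt{\left(-7015 + 4012\right) - \frac{16851}{13604}} = 26491 + \sqrt{-3003 - \frac{16851}{13604}} = 26491 + \sqrt{- \frac{40869663}{13604}} = 26491 + \frac{i \sqrt{138997723863}}{6802}$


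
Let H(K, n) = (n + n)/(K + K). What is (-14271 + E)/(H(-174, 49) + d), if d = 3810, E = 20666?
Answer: 1112730/662891 ≈ 1.6786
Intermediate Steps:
H(K, n) = n/K (H(K, n) = (2*n)/((2*K)) = (2*n)*(1/(2*K)) = n/K)
(-14271 + E)/(H(-174, 49) + d) = (-14271 + 20666)/(49/(-174) + 3810) = 6395/(49*(-1/174) + 3810) = 6395/(-49/174 + 3810) = 6395/(662891/174) = 6395*(174/662891) = 1112730/662891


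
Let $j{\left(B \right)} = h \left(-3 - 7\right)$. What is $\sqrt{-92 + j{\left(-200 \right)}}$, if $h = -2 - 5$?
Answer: $i \sqrt{22} \approx 4.6904 i$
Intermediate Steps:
$h = -7$
$j{\left(B \right)} = 70$ ($j{\left(B \right)} = - 7 \left(-3 - 7\right) = \left(-7\right) \left(-10\right) = 70$)
$\sqrt{-92 + j{\left(-200 \right)}} = \sqrt{-92 + 70} = \sqrt{-22} = i \sqrt{22}$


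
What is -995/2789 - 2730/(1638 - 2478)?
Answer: 32277/11156 ≈ 2.8932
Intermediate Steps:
-995/2789 - 2730/(1638 - 2478) = -995*1/2789 - 2730/(-840) = -995/2789 - 2730*(-1/840) = -995/2789 + 13/4 = 32277/11156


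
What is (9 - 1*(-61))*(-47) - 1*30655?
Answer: -33945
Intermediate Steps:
(9 - 1*(-61))*(-47) - 1*30655 = (9 + 61)*(-47) - 30655 = 70*(-47) - 30655 = -3290 - 30655 = -33945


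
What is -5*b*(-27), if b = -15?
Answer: -2025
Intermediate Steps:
-5*b*(-27) = -5*(-15)*(-27) = 75*(-27) = -2025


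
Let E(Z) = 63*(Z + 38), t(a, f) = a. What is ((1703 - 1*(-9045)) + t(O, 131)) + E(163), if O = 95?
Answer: 23506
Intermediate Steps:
E(Z) = 2394 + 63*Z (E(Z) = 63*(38 + Z) = 2394 + 63*Z)
((1703 - 1*(-9045)) + t(O, 131)) + E(163) = ((1703 - 1*(-9045)) + 95) + (2394 + 63*163) = ((1703 + 9045) + 95) + (2394 + 10269) = (10748 + 95) + 12663 = 10843 + 12663 = 23506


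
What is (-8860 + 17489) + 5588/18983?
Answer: 163809895/18983 ≈ 8629.3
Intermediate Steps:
(-8860 + 17489) + 5588/18983 = 8629 + 5588*(1/18983) = 8629 + 5588/18983 = 163809895/18983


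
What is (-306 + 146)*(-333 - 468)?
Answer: 128160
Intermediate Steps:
(-306 + 146)*(-333 - 468) = -160*(-801) = 128160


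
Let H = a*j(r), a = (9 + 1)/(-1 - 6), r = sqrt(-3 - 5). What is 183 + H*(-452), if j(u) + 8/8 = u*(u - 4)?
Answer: -39399/7 - 36160*I*sqrt(2)/7 ≈ -5628.4 - 7305.4*I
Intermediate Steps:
r = 2*I*sqrt(2) (r = sqrt(-8) = 2*I*sqrt(2) ≈ 2.8284*I)
j(u) = -1 + u*(-4 + u) (j(u) = -1 + u*(u - 4) = -1 + u*(-4 + u))
a = -10/7 (a = 10/(-7) = 10*(-1/7) = -10/7 ≈ -1.4286)
H = 90/7 + 80*I*sqrt(2)/7 (H = -10*(-1 + (2*I*sqrt(2))**2 - 8*I*sqrt(2))/7 = -10*(-1 - 8 - 8*I*sqrt(2))/7 = -10*(-9 - 8*I*sqrt(2))/7 = 90/7 + 80*I*sqrt(2)/7 ≈ 12.857 + 16.162*I)
183 + H*(-452) = 183 + (90/7 + 80*I*sqrt(2)/7)*(-452) = 183 + (-40680/7 - 36160*I*sqrt(2)/7) = -39399/7 - 36160*I*sqrt(2)/7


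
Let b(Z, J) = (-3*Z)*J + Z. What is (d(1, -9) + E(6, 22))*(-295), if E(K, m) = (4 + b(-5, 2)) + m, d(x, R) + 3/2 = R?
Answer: -23895/2 ≈ -11948.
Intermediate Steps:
b(Z, J) = Z - 3*J*Z (b(Z, J) = -3*J*Z + Z = Z - 3*J*Z)
d(x, R) = -3/2 + R
E(K, m) = 29 + m (E(K, m) = (4 - 5*(1 - 3*2)) + m = (4 - 5*(1 - 6)) + m = (4 - 5*(-5)) + m = (4 + 25) + m = 29 + m)
(d(1, -9) + E(6, 22))*(-295) = ((-3/2 - 9) + (29 + 22))*(-295) = (-21/2 + 51)*(-295) = (81/2)*(-295) = -23895/2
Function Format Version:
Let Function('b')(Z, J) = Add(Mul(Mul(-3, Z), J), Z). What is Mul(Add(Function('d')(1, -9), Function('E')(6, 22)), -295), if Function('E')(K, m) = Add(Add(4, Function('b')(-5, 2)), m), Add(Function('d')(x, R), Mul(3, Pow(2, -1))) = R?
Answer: Rational(-23895, 2) ≈ -11948.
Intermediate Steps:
Function('b')(Z, J) = Add(Z, Mul(-3, J, Z)) (Function('b')(Z, J) = Add(Mul(-3, J, Z), Z) = Add(Z, Mul(-3, J, Z)))
Function('d')(x, R) = Add(Rational(-3, 2), R)
Function('E')(K, m) = Add(29, m) (Function('E')(K, m) = Add(Add(4, Mul(-5, Add(1, Mul(-3, 2)))), m) = Add(Add(4, Mul(-5, Add(1, -6))), m) = Add(Add(4, Mul(-5, -5)), m) = Add(Add(4, 25), m) = Add(29, m))
Mul(Add(Function('d')(1, -9), Function('E')(6, 22)), -295) = Mul(Add(Add(Rational(-3, 2), -9), Add(29, 22)), -295) = Mul(Add(Rational(-21, 2), 51), -295) = Mul(Rational(81, 2), -295) = Rational(-23895, 2)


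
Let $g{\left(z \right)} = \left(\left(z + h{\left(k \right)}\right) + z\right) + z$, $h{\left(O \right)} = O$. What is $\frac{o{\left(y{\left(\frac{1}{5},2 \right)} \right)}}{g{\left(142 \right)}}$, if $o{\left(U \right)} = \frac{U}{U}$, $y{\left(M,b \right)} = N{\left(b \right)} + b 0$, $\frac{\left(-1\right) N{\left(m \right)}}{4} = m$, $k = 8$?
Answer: $\frac{1}{434} \approx 0.0023041$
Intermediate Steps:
$N{\left(m \right)} = - 4 m$
$y{\left(M,b \right)} = - 4 b$ ($y{\left(M,b \right)} = - 4 b + b 0 = - 4 b + 0 = - 4 b$)
$o{\left(U \right)} = 1$
$g{\left(z \right)} = 8 + 3 z$ ($g{\left(z \right)} = \left(\left(z + 8\right) + z\right) + z = \left(\left(8 + z\right) + z\right) + z = \left(8 + 2 z\right) + z = 8 + 3 z$)
$\frac{o{\left(y{\left(\frac{1}{5},2 \right)} \right)}}{g{\left(142 \right)}} = 1 \frac{1}{8 + 3 \cdot 142} = 1 \frac{1}{8 + 426} = 1 \cdot \frac{1}{434} = \frac{1}{434}$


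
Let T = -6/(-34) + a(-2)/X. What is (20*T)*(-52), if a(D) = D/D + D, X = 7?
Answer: -4160/119 ≈ -34.958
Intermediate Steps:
a(D) = 1 + D
T = 4/119 (T = -6/(-34) + (1 - 2)/7 = -6*(-1/34) - 1*⅐ = 3/17 - ⅐ = 4/119 ≈ 0.033613)
(20*T)*(-52) = (20*(4/119))*(-52) = (80/119)*(-52) = -4160/119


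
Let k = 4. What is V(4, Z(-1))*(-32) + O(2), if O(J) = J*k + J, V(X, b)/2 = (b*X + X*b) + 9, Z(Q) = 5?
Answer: -3126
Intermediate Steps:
V(X, b) = 18 + 4*X*b (V(X, b) = 2*((b*X + X*b) + 9) = 2*((X*b + X*b) + 9) = 2*(2*X*b + 9) = 2*(9 + 2*X*b) = 18 + 4*X*b)
O(J) = 5*J (O(J) = J*4 + J = 4*J + J = 5*J)
V(4, Z(-1))*(-32) + O(2) = (18 + 4*4*5)*(-32) + 5*2 = (18 + 80)*(-32) + 10 = 98*(-32) + 10 = -3136 + 10 = -3126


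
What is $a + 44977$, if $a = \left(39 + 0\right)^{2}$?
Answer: $46498$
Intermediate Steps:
$a = 1521$ ($a = 39^{2} = 1521$)
$a + 44977 = 1521 + 44977 = 46498$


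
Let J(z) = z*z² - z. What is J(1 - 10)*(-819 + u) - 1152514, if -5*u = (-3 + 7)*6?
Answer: -559378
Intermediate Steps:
u = -24/5 (u = -(-3 + 7)*6/5 = -4*6/5 = -⅕*24 = -24/5 ≈ -4.8000)
J(z) = z³ - z
J(1 - 10)*(-819 + u) - 1152514 = ((1 - 10)³ - (1 - 10))*(-819 - 24/5) - 1152514 = ((-9)³ - 1*(-9))*(-4119/5) - 1152514 = (-729 + 9)*(-4119/5) - 1152514 = -720*(-4119/5) - 1152514 = 593136 - 1152514 = -559378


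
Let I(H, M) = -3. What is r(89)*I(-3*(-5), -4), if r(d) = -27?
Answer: 81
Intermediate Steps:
r(89)*I(-3*(-5), -4) = -27*(-3) = 81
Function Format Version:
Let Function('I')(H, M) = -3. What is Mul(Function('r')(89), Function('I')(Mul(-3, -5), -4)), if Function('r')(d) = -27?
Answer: 81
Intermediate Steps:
Mul(Function('r')(89), Function('I')(Mul(-3, -5), -4)) = Mul(-27, -3) = 81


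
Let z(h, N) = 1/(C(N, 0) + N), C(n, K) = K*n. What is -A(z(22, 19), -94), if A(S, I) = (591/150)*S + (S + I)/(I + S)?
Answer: -1147/950 ≈ -1.2074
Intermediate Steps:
z(h, N) = 1/N (z(h, N) = 1/(0*N + N) = 1/(0 + N) = 1/N)
A(S, I) = 1 + 197*S/50 (A(S, I) = (591*(1/150))*S + (I + S)/(I + S) = 197*S/50 + 1 = 1 + 197*S/50)
-A(z(22, 19), -94) = -(1 + (197/50)/19) = -(1 + (197/50)*(1/19)) = -(1 + 197/950) = -1*1147/950 = -1147/950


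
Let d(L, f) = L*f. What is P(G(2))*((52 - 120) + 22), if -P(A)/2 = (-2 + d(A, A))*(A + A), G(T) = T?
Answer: 736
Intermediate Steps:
P(A) = -4*A*(-2 + A**2) (P(A) = -2*(-2 + A*A)*(A + A) = -2*(-2 + A**2)*2*A = -4*A*(-2 + A**2))
P(G(2))*((52 - 120) + 22) = (4*2*(2 - 1*2**2))*((52 - 120) + 22) = (4*2*(2 - 1*4))*(-68 + 22) = (4*2*(2 - 4))*(-46) = (4*2*(-2))*(-46) = -16*(-46) = 736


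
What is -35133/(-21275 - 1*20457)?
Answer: 35133/41732 ≈ 0.84187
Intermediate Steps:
-35133/(-21275 - 1*20457) = -35133/(-21275 - 20457) = -35133/(-41732) = -35133*(-1/41732) = 35133/41732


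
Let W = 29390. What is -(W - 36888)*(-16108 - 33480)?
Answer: -371810824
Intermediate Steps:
-(W - 36888)*(-16108 - 33480) = -(29390 - 36888)*(-16108 - 33480) = -(-7498)*(-49588) = -1*371810824 = -371810824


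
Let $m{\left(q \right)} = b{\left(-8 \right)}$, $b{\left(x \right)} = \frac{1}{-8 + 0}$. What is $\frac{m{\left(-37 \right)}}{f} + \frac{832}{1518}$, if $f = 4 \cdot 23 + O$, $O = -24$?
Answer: $\frac{225545}{412896} \approx 0.54625$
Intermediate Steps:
$b{\left(x \right)} = - \frac{1}{8}$ ($b{\left(x \right)} = \frac{1}{-8} = - \frac{1}{8}$)
$m{\left(q \right)} = - \frac{1}{8}$
$f = 68$ ($f = 4 \cdot 23 - 24 = 92 - 24 = 68$)
$\frac{m{\left(-37 \right)}}{f} + \frac{832}{1518} = - \frac{1}{8 \cdot 68} + \frac{832}{1518} = \left(- \frac{1}{8}\right) \frac{1}{68} + 832 \cdot \frac{1}{1518} = - \frac{1}{544} + \frac{416}{759} = \frac{225545}{412896}$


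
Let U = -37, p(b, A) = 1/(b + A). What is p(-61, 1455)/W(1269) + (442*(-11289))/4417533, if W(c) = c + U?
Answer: -2856470513857/2528902171488 ≈ -1.1295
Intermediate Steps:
p(b, A) = 1/(A + b)
W(c) = -37 + c (W(c) = c - 37 = -37 + c)
p(-61, 1455)/W(1269) + (442*(-11289))/4417533 = 1/((1455 - 61)*(-37 + 1269)) + (442*(-11289))/4417533 = 1/(1394*1232) - 4989738*1/4417533 = (1/1394)*(1/1232) - 1663246/1472511 = 1/1717408 - 1663246/1472511 = -2856470513857/2528902171488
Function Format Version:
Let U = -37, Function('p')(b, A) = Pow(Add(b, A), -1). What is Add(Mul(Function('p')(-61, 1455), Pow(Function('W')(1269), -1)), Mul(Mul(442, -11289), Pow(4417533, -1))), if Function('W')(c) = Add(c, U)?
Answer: Rational(-2856470513857, 2528902171488) ≈ -1.1295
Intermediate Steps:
Function('p')(b, A) = Pow(Add(A, b), -1)
Function('W')(c) = Add(-37, c) (Function('W')(c) = Add(c, -37) = Add(-37, c))
Add(Mul(Function('p')(-61, 1455), Pow(Function('W')(1269), -1)), Mul(Mul(442, -11289), Pow(4417533, -1))) = Add(Mul(Pow(Add(1455, -61), -1), Pow(Add(-37, 1269), -1)), Mul(Mul(442, -11289), Pow(4417533, -1))) = Add(Mul(Pow(1394, -1), Pow(1232, -1)), Mul(-4989738, Rational(1, 4417533))) = Add(Mul(Rational(1, 1394), Rational(1, 1232)), Rational(-1663246, 1472511)) = Add(Rational(1, 1717408), Rational(-1663246, 1472511)) = Rational(-2856470513857, 2528902171488)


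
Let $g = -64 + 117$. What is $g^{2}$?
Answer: $2809$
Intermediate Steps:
$g = 53$
$g^{2} = 53^{2} = 2809$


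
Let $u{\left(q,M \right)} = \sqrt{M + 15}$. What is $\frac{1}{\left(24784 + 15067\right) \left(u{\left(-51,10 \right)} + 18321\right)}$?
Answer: $\frac{1}{730309426} \approx 1.3693 \cdot 10^{-9}$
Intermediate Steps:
$u{\left(q,M \right)} = \sqrt{15 + M}$
$\frac{1}{\left(24784 + 15067\right) \left(u{\left(-51,10 \right)} + 18321\right)} = \frac{1}{\left(24784 + 15067\right) \left(\sqrt{15 + 10} + 18321\right)} = \frac{1}{39851 \left(\sqrt{25} + 18321\right)} = \frac{1}{39851 \left(5 + 18321\right)} = \frac{1}{39851 \cdot 18326} = \frac{1}{730309426}$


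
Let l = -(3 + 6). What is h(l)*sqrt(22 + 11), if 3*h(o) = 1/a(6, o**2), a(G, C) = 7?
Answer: sqrt(33)/21 ≈ 0.27355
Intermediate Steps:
l = -9 (l = -1*9 = -9)
h(o) = 1/21 (h(o) = (1/3)/7 = (1/3)*(1/7) = 1/21)
h(l)*sqrt(22 + 11) = sqrt(22 + 11)/21 = sqrt(33)/21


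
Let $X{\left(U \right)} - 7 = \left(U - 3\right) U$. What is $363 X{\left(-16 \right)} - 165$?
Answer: $112728$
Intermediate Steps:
$X{\left(U \right)} = 7 + U \left(-3 + U\right)$ ($X{\left(U \right)} = 7 + \left(U - 3\right) U = 7 + \left(-3 + U\right) U = 7 + U \left(-3 + U\right)$)
$363 X{\left(-16 \right)} - 165 = 363 \left(7 + \left(-16\right)^{2} - -48\right) - 165 = 363 \left(7 + 256 + 48\right) - 165 = 363 \cdot 311 - 165 = 112893 - 165 = 112728$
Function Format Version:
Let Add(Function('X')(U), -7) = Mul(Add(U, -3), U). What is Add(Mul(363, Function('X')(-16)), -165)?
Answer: 112728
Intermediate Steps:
Function('X')(U) = Add(7, Mul(U, Add(-3, U))) (Function('X')(U) = Add(7, Mul(Add(U, -3), U)) = Add(7, Mul(Add(-3, U), U)) = Add(7, Mul(U, Add(-3, U))))
Add(Mul(363, Function('X')(-16)), -165) = Add(Mul(363, Add(7, Pow(-16, 2), Mul(-3, -16))), -165) = Add(Mul(363, Add(7, 256, 48)), -165) = Add(Mul(363, 311), -165) = Add(112893, -165) = 112728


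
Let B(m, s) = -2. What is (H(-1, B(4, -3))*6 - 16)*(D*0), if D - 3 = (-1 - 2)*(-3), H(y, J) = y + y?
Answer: 0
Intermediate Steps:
H(y, J) = 2*y
D = 12 (D = 3 + (-1 - 2)*(-3) = 3 - 3*(-3) = 3 + 9 = 12)
(H(-1, B(4, -3))*6 - 16)*(D*0) = ((2*(-1))*6 - 16)*(12*0) = (-2*6 - 16)*0 = (-12 - 16)*0 = -28*0 = 0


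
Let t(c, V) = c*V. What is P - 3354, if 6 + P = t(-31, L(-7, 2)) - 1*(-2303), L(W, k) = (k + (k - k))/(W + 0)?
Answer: -7337/7 ≈ -1048.1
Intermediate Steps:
L(W, k) = k/W (L(W, k) = (k + 0)/W = k/W)
t(c, V) = V*c
P = 16141/7 (P = -6 + ((2/(-7))*(-31) - 1*(-2303)) = -6 + ((2*(-⅐))*(-31) + 2303) = -6 + (-2/7*(-31) + 2303) = -6 + (62/7 + 2303) = -6 + 16183/7 = 16141/7 ≈ 2305.9)
P - 3354 = 16141/7 - 3354 = -7337/7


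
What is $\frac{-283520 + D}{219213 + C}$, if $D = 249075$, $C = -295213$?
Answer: $\frac{6889}{15200} \approx 0.45322$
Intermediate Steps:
$\frac{-283520 + D}{219213 + C} = \frac{-283520 + 249075}{219213 - 295213} = - \frac{34445}{-76000} = \left(-34445\right) \left(- \frac{1}{76000}\right) = \frac{6889}{15200}$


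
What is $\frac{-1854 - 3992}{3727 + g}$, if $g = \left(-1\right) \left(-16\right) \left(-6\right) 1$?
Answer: $- \frac{5846}{3631} \approx -1.61$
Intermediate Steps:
$g = -96$ ($g = 16 \left(-6\right) 1 = \left(-96\right) 1 = -96$)
$\frac{-1854 - 3992}{3727 + g} = \frac{-1854 - 3992}{3727 - 96} = - \frac{5846}{3631}$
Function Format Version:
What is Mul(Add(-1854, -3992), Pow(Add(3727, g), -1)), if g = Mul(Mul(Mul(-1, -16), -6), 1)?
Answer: Rational(-5846, 3631) ≈ -1.6100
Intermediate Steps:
g = -96 (g = Mul(Mul(16, -6), 1) = Mul(-96, 1) = -96)
Mul(Add(-1854, -3992), Pow(Add(3727, g), -1)) = Mul(Add(-1854, -3992), Pow(Add(3727, -96), -1)) = Mul(-5846, Pow(3631, -1)) = Mul(-5846, Rational(1, 3631)) = Rational(-5846, 3631)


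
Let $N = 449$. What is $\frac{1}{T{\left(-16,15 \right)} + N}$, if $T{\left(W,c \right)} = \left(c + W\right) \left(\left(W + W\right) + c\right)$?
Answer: $\frac{1}{466} \approx 0.0021459$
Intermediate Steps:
$T{\left(W,c \right)} = \left(W + c\right) \left(c + 2 W\right)$ ($T{\left(W,c \right)} = \left(W + c\right) \left(2 W + c\right) = \left(W + c\right) \left(c + 2 W\right)$)
$\frac{1}{T{\left(-16,15 \right)} + N} = \frac{1}{\left(15^{2} + 2 \left(-16\right)^{2} + 3 \left(-16\right) 15\right) + 449} = \frac{1}{\left(225 + 2 \cdot 256 - 720\right) + 449} = \frac{1}{\left(225 + 512 - 720\right) + 449} = \frac{1}{17 + 449} = \frac{1}{466}$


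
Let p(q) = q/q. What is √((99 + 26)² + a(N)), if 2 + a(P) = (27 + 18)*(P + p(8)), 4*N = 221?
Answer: √72617/2 ≈ 134.74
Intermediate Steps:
N = 221/4 (N = (¼)*221 = 221/4 ≈ 55.250)
p(q) = 1
a(P) = 43 + 45*P (a(P) = -2 + (27 + 18)*(P + 1) = -2 + 45*(1 + P) = -2 + (45 + 45*P) = 43 + 45*P)
√((99 + 26)² + a(N)) = √((99 + 26)² + (43 + 45*(221/4))) = √(125² + (43 + 9945/4)) = √(15625 + 10117/4) = √(72617/4) = √72617/2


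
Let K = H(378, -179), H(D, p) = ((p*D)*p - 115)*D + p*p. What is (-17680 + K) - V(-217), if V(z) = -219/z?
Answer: 993451418076/217 ≈ 4.5781e+9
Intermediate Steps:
H(D, p) = p² + D*(-115 + D*p²) (H(D, p) = ((D*p)*p - 115)*D + p² = (D*p² - 115)*D + p² = (-115 + D*p²)*D + p² = D*(-115 + D*p²) + p² = p² + D*(-115 + D*p²))
K = 4578134815 (K = (-179)² - 115*378 + 378²*(-179)² = 32041 - 43470 + 142884*32041 = 32041 - 43470 + 4578146244 = 4578134815)
(-17680 + K) - V(-217) = (-17680 + 4578134815) - (-219)/(-217) = 4578117135 - (-219)*(-1)/217 = 4578117135 - 1*219/217 = 4578117135 - 219/217 = 993451418076/217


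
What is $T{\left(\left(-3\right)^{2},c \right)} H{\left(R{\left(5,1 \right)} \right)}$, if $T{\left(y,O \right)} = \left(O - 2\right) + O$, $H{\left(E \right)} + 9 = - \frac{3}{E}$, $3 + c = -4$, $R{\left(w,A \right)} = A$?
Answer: $192$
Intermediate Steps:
$c = -7$ ($c = -3 - 4 = -7$)
$H{\left(E \right)} = -9 - \frac{3}{E}$
$T{\left(y,O \right)} = -2 + 2 O$ ($T{\left(y,O \right)} = \left(-2 + O\right) + O = -2 + 2 O$)
$T{\left(\left(-3\right)^{2},c \right)} H{\left(R{\left(5,1 \right)} \right)} = \left(-2 + 2 \left(-7\right)\right) \left(-9 - \frac{3}{1}\right) = \left(-2 - 14\right) \left(-9 - 3\right) = - 16 \left(-9 - 3\right) = \left(-16\right) \left(-12\right) = 192$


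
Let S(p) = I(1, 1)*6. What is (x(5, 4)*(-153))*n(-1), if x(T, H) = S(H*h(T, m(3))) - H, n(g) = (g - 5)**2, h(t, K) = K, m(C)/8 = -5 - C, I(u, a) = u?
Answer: -11016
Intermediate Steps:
m(C) = -40 - 8*C (m(C) = 8*(-5 - C) = -40 - 8*C)
n(g) = (-5 + g)**2
S(p) = 6 (S(p) = 1*6 = 6)
x(T, H) = 6 - H
(x(5, 4)*(-153))*n(-1) = ((6 - 1*4)*(-153))*(-5 - 1)**2 = ((6 - 4)*(-153))*(-6)**2 = (2*(-153))*36 = -306*36 = -11016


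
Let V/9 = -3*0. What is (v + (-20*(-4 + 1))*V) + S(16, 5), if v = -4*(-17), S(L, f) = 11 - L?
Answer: 63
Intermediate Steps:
V = 0 (V = 9*(-3*0) = 9*0 = 0)
v = 68
(v + (-20*(-4 + 1))*V) + S(16, 5) = (68 - 20*(-4 + 1)*0) + (11 - 1*16) = (68 - 20*(-3)*0) + (11 - 16) = (68 - 4*(-15)*0) - 5 = (68 + 60*0) - 5 = (68 + 0) - 5 = 68 - 5 = 63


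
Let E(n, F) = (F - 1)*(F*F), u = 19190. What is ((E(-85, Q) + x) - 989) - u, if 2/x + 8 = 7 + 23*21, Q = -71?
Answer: -92334570/241 ≈ -3.8313e+5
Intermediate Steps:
E(n, F) = F**2*(-1 + F) (E(n, F) = (-1 + F)*F**2 = F**2*(-1 + F))
x = 1/241 (x = 2/(-8 + (7 + 23*21)) = 2/(-8 + (7 + 483)) = 2/(-8 + 490) = 2/482 = 2*(1/482) = 1/241 ≈ 0.0041494)
((E(-85, Q) + x) - 989) - u = (((-71)**2*(-1 - 71) + 1/241) - 989) - 1*19190 = ((5041*(-72) + 1/241) - 989) - 19190 = ((-362952 + 1/241) - 989) - 19190 = (-87471431/241 - 989) - 19190 = -87709780/241 - 19190 = -92334570/241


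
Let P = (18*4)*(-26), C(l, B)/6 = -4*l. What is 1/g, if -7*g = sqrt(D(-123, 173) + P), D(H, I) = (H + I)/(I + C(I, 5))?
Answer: 7*I*sqrt(29638528502)/7448738 ≈ 0.16179*I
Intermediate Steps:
C(l, B) = -24*l (C(l, B) = 6*(-4*l) = -24*l)
P = -1872 (P = 72*(-26) = -1872)
D(H, I) = -(H + I)/(23*I) (D(H, I) = (H + I)/(I - 24*I) = (H + I)/((-23*I)) = (H + I)*(-1/(23*I)) = -(H + I)/(23*I))
g = -I*sqrt(29638528502)/27853 (g = -sqrt((1/23)*(-1*(-123) - 1*173)/173 - 1872)/7 = -sqrt((1/23)*(1/173)*(123 - 173) - 1872)/7 = -sqrt((1/23)*(1/173)*(-50) - 1872)/7 = -sqrt(-50/3979 - 1872)/7 = -I*sqrt(29638528502)/27853 ≈ -6.181*I)
1/g = 1/(-I*sqrt(29638528502)/27853) = 7*I*sqrt(29638528502)/7448738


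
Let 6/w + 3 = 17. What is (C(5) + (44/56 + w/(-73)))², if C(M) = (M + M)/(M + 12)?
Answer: 564965361/301855876 ≈ 1.8716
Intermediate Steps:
w = 3/7 (w = 6/(-3 + 17) = 6/14 = 6*(1/14) = 3/7 ≈ 0.42857)
C(M) = 2*M/(12 + M) (C(M) = (2*M)/(12 + M) = 2*M/(12 + M))
(C(5) + (44/56 + w/(-73)))² = (2*5/(12 + 5) + (44/56 + (3/7)/(-73)))² = (2*5/17 + (44*(1/56) + (3/7)*(-1/73)))² = (2*5*(1/17) + (11/14 - 3/511))² = (10/17 + 797/1022)² = (23769/17374)² = 564965361/301855876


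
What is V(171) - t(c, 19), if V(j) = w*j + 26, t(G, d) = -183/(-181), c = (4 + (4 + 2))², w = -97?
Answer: -2997724/181 ≈ -16562.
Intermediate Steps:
c = 100 (c = (4 + 6)² = 10² = 100)
t(G, d) = 183/181 (t(G, d) = -183*(-1/181) = 183/181)
V(j) = 26 - 97*j (V(j) = -97*j + 26 = 26 - 97*j)
V(171) - t(c, 19) = (26 - 97*171) - 1*183/181 = (26 - 16587) - 183/181 = -16561 - 183/181 = -2997724/181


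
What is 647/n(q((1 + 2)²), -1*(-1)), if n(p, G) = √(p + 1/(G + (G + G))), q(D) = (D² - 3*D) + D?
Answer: 647*√570/190 ≈ 81.300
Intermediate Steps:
q(D) = D² - 2*D
n(p, G) = √(p + 1/(3*G)) (n(p, G) = √(p + 1/(G + 2*G)) = √(p + 1/(3*G)))
647/n(q((1 + 2)²), -1*(-1)) = 647/((√(3/((-1*(-1))) + 9*((1 + 2)²*(-2 + (1 + 2)²)))/3)) = 647/((√(3/1 + 9*(3²*(-2 + 3²)))/3)) = 647/((√(3*1 + 9*(9*(-2 + 9)))/3)) = 647/((√(3 + 9*(9*7))/3)) = 647/((√(3 + 9*63)/3)) = 647/((√(3 + 567)/3)) = 647/((√570/3)) = 647*(√570/190) = 647*√570/190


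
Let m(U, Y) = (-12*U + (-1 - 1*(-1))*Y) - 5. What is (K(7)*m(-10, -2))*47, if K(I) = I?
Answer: 37835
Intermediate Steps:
m(U, Y) = -5 - 12*U (m(U, Y) = (-12*U + (-1 + 1)*Y) - 5 = (-12*U + 0*Y) - 5 = (-12*U + 0) - 5 = -12*U - 5 = -5 - 12*U)
(K(7)*m(-10, -2))*47 = (7*(-5 - 12*(-10)))*47 = (7*(-5 + 120))*47 = (7*115)*47 = 805*47 = 37835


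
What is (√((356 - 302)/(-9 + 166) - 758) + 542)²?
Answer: 46001996/157 + 2168*I*√4668866/157 ≈ 2.9301e+5 + 29838.0*I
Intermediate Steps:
(√((356 - 302)/(-9 + 166) - 758) + 542)² = (√(54/157 - 758) + 542)² = (√(-118952/157) + 542)² = (2*I*√4668866/157 + 542)² = (542 + 2*I*√4668866/157)²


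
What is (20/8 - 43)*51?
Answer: -4131/2 ≈ -2065.5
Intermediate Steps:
(20/8 - 43)*51 = (20*(⅛) - 43)*51 = (5/2 - 43)*51 = -81/2*51 = -4131/2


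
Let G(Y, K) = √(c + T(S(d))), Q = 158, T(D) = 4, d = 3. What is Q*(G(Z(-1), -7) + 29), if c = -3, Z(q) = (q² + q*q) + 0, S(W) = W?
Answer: 4740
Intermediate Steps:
Z(q) = 2*q² (Z(q) = (q² + q²) + 0 = 2*q² + 0 = 2*q²)
G(Y, K) = 1 (G(Y, K) = √(-3 + 4) = √1 = 1)
Q*(G(Z(-1), -7) + 29) = 158*(1 + 29) = 158*30 = 4740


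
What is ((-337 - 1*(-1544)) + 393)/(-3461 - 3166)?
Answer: -1600/6627 ≈ -0.24144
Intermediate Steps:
((-337 - 1*(-1544)) + 393)/(-3461 - 3166) = ((-337 + 1544) + 393)/(-6627) = (1207 + 393)*(-1/6627) = 1600*(-1/6627) = -1600/6627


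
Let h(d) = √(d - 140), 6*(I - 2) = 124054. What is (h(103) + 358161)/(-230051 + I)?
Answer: -1074483/628120 - 3*I*√37/628120 ≈ -1.7106 - 2.9052e-5*I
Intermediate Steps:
I = 62033/3 (I = 2 + (⅙)*124054 = 2 + 62027/3 = 62033/3 ≈ 20678.)
h(d) = √(-140 + d)
(h(103) + 358161)/(-230051 + I) = (√(-140 + 103) + 358161)/(-230051 + 62033/3) = (√(-37) + 358161)/(-628120/3) = (I*√37 + 358161)*(-3/628120) = (358161 + I*√37)*(-3/628120) = -1074483/628120 - 3*I*√37/628120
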